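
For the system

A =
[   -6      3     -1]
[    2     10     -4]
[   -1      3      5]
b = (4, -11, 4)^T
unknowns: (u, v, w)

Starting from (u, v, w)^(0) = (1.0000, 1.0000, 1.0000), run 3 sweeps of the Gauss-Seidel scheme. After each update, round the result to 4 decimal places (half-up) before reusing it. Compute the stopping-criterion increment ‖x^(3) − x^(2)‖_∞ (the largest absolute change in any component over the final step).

0.1553

Iteration 1:
  u = (4 - (3)·1.0000 - (-1)·1.0000) / (-6) = -0.3333
  v = (-11 - (2)·-0.3333 - (-4)·1.0000) / (10) = -0.6333
  w = (4 - (-1)·-0.3333 - (3)·-0.6333) / (5) = 1.1133
Iteration 2:
  u = (4 - (3)·-0.6333 - (-1)·1.1133) / (-6) = -1.1689
  v = (-11 - (2)·-1.1689 - (-4)·1.1133) / (10) = -0.4209
  w = (4 - (-1)·-1.1689 - (3)·-0.4209) / (5) = 0.8188
Iteration 3:
  u = (4 - (3)·-0.4209 - (-1)·0.8188) / (-6) = -1.0136
  v = (-11 - (2)·-1.0136 - (-4)·0.8188) / (10) = -0.5698
  w = (4 - (-1)·-1.0136 - (3)·-0.5698) / (5) = 0.9392
Change: (0.1553, -0.1489, 0.1204) → max |·| = 0.1553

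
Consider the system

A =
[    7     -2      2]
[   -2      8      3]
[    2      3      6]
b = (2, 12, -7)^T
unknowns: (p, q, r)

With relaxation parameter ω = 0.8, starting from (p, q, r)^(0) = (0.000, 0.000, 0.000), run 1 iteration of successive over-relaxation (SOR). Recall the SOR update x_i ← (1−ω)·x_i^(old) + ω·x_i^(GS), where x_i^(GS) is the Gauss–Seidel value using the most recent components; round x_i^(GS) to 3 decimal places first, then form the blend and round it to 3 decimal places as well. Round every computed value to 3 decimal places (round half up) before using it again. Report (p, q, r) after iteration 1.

(0.229, 1.246, -1.493)

Iteration 1:
  p: GS value = (2 - (-2)·0.000 - (2)·0.000) / (7) = 0.286;  p ← (1−ω)·0.000 + ω·0.286 = 0.229
  q: GS value = (12 - (-2)·0.229 - (3)·0.000) / (8) = 1.557;  q ← (1−ω)·0.000 + ω·1.557 = 1.246
  r: GS value = (-7 - (2)·0.229 - (3)·1.246) / (6) = -1.866;  r ← (1−ω)·0.000 + ω·-1.866 = -1.493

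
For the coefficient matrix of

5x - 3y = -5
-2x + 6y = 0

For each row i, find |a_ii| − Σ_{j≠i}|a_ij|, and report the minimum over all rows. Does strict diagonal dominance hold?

2

row 1: |5| − (3) = 2
row 2: |6| − (2) = 4
minimum over rows = 2 → strictly diagonally dominant (convergence guaranteed)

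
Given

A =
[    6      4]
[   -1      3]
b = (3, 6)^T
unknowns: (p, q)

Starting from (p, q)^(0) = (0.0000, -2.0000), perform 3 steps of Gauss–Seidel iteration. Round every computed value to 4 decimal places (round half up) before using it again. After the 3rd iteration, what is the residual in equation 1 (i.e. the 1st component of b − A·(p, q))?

Iteration 1:
  p = (3 - (4)·-2.0000) / (6) = 1.8333
  q = (6 - (-1)·1.8333) / (3) = 2.6111
Iteration 2:
  p = (3 - (4)·2.6111) / (6) = -1.2407
  q = (6 - (-1)·-1.2407) / (3) = 1.5864
Iteration 3:
  p = (3 - (4)·1.5864) / (6) = -0.5576
  q = (6 - (-1)·-0.5576) / (3) = 1.8141
Residual b − A·x = (-0.9108, 0.0001)

-0.9108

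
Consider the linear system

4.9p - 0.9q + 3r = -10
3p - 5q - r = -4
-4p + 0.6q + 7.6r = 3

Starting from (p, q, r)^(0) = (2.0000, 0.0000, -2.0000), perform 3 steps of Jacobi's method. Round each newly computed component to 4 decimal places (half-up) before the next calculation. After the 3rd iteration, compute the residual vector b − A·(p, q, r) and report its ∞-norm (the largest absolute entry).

Iteration 1:
  p = (-10 - (-0.9)·0.0000 - (3)·-2.0000) / (4.9) = -0.8163
  q = (-4 - (3)·2.0000 - (-1)·-2.0000) / (-5) = 2.4000
  r = (3 - (-4)·2.0000 - (0.6)·0.0000) / (7.6) = 1.4474
Iteration 2:
  p = (-10 - (-0.9)·2.4000 - (3)·1.4474) / (4.9) = -2.4862
  q = (-4 - (3)·-0.8163 - (-1)·1.4474) / (-5) = 0.0207
  r = (3 - (-4)·-0.8163 - (0.6)·2.4000) / (7.6) = -0.2244
Iteration 3:
  p = (-10 - (-0.9)·0.0207 - (3)·-0.2244) / (4.9) = -1.8996
  q = (-4 - (3)·-2.4862 - (-1)·-0.2244) / (-5) = -0.6468
  r = (3 - (-4)·-2.4862 - (0.6)·0.0207) / (7.6) = -0.9154
Residual b − A·x = (1.4721, -2.4506, 2.7467); ∞-norm = 2.7467

2.7467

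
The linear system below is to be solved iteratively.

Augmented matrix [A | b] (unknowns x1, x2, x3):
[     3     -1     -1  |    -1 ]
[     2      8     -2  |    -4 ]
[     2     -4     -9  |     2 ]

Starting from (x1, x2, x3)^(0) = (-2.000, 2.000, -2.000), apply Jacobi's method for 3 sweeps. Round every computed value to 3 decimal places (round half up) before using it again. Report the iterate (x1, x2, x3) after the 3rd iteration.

Iteration 1:
  x1 = (-1 - (-1)·2.000 - (-1)·-2.000) / (3) = -0.333
  x2 = (-4 - (2)·-2.000 - (-2)·-2.000) / (8) = -0.500
  x3 = (2 - (2)·-2.000 - (-4)·2.000) / (-9) = -1.556
Iteration 2:
  x1 = (-1 - (-1)·-0.500 - (-1)·-1.556) / (3) = -1.019
  x2 = (-4 - (2)·-0.333 - (-2)·-1.556) / (8) = -0.806
  x3 = (2 - (2)·-0.333 - (-4)·-0.500) / (-9) = -0.074
Iteration 3:
  x1 = (-1 - (-1)·-0.806 - (-1)·-0.074) / (3) = -0.627
  x2 = (-4 - (2)·-1.019 - (-2)·-0.074) / (8) = -0.264
  x3 = (2 - (2)·-1.019 - (-4)·-0.806) / (-9) = -0.090

(-0.627, -0.264, -0.090)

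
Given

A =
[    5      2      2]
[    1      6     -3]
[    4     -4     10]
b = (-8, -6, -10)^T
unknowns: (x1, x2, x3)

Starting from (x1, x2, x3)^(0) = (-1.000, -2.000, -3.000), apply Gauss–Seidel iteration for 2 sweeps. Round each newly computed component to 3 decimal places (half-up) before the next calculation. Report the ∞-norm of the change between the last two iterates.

Iteration 1:
  x1 = (-8 - (2)·-2.000 - (2)·-3.000) / (5) = 0.400
  x2 = (-6 - (1)·0.400 - (-3)·-3.000) / (6) = -2.567
  x3 = (-10 - (4)·0.400 - (-4)·-2.567) / (10) = -2.187
Iteration 2:
  x1 = (-8 - (2)·-2.567 - (2)·-2.187) / (5) = 0.302
  x2 = (-6 - (1)·0.302 - (-3)·-2.187) / (6) = -2.144
  x3 = (-10 - (4)·0.302 - (-4)·-2.144) / (10) = -1.978
Change: (-0.098, 0.423, 0.209) → max |·| = 0.423

0.423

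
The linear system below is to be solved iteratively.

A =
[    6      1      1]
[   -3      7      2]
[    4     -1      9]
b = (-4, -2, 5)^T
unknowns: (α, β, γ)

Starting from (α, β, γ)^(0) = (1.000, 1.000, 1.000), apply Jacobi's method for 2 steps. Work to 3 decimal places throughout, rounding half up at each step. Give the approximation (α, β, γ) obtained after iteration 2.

Iteration 1:
  α = (-4 - (1)·1.000 - (1)·1.000) / (6) = -1.000
  β = (-2 - (-3)·1.000 - (2)·1.000) / (7) = -0.143
  γ = (5 - (4)·1.000 - (-1)·1.000) / (9) = 0.222
Iteration 2:
  α = (-4 - (1)·-0.143 - (1)·0.222) / (6) = -0.680
  β = (-2 - (-3)·-1.000 - (2)·0.222) / (7) = -0.778
  γ = (5 - (4)·-1.000 - (-1)·-0.143) / (9) = 0.984

(-0.680, -0.778, 0.984)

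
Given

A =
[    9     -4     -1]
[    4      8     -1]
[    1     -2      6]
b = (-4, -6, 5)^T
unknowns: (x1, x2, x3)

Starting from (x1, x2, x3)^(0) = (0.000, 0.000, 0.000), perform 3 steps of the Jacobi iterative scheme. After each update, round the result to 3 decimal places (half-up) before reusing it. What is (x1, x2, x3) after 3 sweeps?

Iteration 1:
  x1 = (-4 - (-4)·0.000 - (-1)·0.000) / (9) = -0.444
  x2 = (-6 - (4)·0.000 - (-1)·0.000) / (8) = -0.750
  x3 = (5 - (1)·0.000 - (-2)·0.000) / (6) = 0.833
Iteration 2:
  x1 = (-4 - (-4)·-0.750 - (-1)·0.833) / (9) = -0.685
  x2 = (-6 - (4)·-0.444 - (-1)·0.833) / (8) = -0.424
  x3 = (5 - (1)·-0.444 - (-2)·-0.750) / (6) = 0.657
Iteration 3:
  x1 = (-4 - (-4)·-0.424 - (-1)·0.657) / (9) = -0.560
  x2 = (-6 - (4)·-0.685 - (-1)·0.657) / (8) = -0.325
  x3 = (5 - (1)·-0.685 - (-2)·-0.424) / (6) = 0.806

(-0.560, -0.325, 0.806)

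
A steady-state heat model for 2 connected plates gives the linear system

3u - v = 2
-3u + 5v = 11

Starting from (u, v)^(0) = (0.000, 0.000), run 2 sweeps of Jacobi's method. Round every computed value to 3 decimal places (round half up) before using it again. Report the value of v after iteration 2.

Iteration 1:
  u = (2 - (-1)·0.000) / (3) = 0.667
  v = (11 - (-3)·0.000) / (5) = 2.200
Iteration 2:
  u = (2 - (-1)·2.200) / (3) = 1.400
  v = (11 - (-3)·0.667) / (5) = 2.600

2.600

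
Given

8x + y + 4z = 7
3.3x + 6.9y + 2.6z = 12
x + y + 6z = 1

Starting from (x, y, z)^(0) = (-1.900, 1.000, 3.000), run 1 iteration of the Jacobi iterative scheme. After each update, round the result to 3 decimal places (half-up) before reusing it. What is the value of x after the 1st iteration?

Iteration 1:
  x = (7 - (1)·1.000 - (4)·3.000) / (8) = -0.750
  y = (12 - (3.3)·-1.900 - (2.6)·3.000) / (6.9) = 1.517
  z = (1 - (1)·-1.900 - (1)·1.000) / (6) = 0.317

-0.750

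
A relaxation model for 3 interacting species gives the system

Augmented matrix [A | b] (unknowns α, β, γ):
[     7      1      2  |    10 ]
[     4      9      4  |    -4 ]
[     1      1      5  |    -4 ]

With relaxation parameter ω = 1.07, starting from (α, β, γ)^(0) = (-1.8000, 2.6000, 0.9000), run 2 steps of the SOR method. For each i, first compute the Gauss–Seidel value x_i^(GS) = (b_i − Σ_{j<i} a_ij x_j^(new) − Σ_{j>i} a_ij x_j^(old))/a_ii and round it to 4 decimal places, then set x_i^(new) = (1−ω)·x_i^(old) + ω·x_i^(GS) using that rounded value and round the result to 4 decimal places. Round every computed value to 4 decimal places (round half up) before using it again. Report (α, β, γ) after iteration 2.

Iteration 1:
  α: GS value = (10 - (1)·2.6000 - (2)·0.9000) / (7) = 0.8000;  α ← (1−ω)·-1.8000 + ω·0.8000 = 0.9820
  β: GS value = (-4 - (4)·0.9820 - (4)·0.9000) / (9) = -1.2809;  β ← (1−ω)·2.6000 + ω·-1.2809 = -1.5526
  γ: GS value = (-4 - (1)·0.9820 - (1)·-1.5526) / (5) = -0.6859;  γ ← (1−ω)·0.9000 + ω·-0.6859 = -0.7969
Iteration 2:
  α: GS value = (10 - (1)·-1.5526 - (2)·-0.7969) / (7) = 1.8781;  α ← (1−ω)·0.9820 + ω·1.8781 = 1.9408
  β: GS value = (-4 - (4)·1.9408 - (4)·-0.7969) / (9) = -0.9528;  β ← (1−ω)·-1.5526 + ω·-0.9528 = -0.9108
  γ: GS value = (-4 - (1)·1.9408 - (1)·-0.9108) / (5) = -1.0060;  γ ← (1−ω)·-0.7969 + ω·-1.0060 = -1.0206

(1.9408, -0.9108, -1.0206)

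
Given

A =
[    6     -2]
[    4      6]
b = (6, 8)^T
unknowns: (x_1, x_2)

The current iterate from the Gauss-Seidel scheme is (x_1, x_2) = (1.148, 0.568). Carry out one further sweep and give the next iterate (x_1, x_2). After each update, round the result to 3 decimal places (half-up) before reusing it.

(1.189, 0.541)

One sweep:
  x_1 = (6 - (-2)·0.568) / (6) = 1.189
  x_2 = (8 - (4)·1.189) / (6) = 0.541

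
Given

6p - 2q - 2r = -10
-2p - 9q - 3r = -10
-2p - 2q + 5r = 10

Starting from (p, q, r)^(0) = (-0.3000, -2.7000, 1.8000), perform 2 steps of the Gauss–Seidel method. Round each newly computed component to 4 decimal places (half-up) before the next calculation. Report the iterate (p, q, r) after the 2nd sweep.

(-0.8197, 0.7624, 1.9771)

Iteration 1:
  p = (-10 - (-2)·-2.7000 - (-2)·1.8000) / (6) = -1.9667
  q = (-10 - (-2)·-1.9667 - (-3)·1.8000) / (-9) = 0.9482
  r = (10 - (-2)·-1.9667 - (-2)·0.9482) / (5) = 1.5926
Iteration 2:
  p = (-10 - (-2)·0.9482 - (-2)·1.5926) / (6) = -0.8197
  q = (-10 - (-2)·-0.8197 - (-3)·1.5926) / (-9) = 0.7624
  r = (10 - (-2)·-0.8197 - (-2)·0.7624) / (5) = 1.9771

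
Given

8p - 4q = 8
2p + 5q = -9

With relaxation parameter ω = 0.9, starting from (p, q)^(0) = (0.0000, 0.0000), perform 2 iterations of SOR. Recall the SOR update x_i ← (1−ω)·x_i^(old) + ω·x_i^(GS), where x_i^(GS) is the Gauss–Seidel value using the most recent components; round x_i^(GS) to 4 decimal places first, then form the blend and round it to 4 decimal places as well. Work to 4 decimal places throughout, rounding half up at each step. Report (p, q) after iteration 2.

(0.1152, -1.8559)

Iteration 1:
  p: GS value = (8 - (-4)·0.0000) / (8) = 1.0000;  p ← (1−ω)·0.0000 + ω·1.0000 = 0.9000
  q: GS value = (-9 - (2)·0.9000) / (5) = -2.1600;  q ← (1−ω)·0.0000 + ω·-2.1600 = -1.9440
Iteration 2:
  p: GS value = (8 - (-4)·-1.9440) / (8) = 0.0280;  p ← (1−ω)·0.9000 + ω·0.0280 = 0.1152
  q: GS value = (-9 - (2)·0.1152) / (5) = -1.8461;  q ← (1−ω)·-1.9440 + ω·-1.8461 = -1.8559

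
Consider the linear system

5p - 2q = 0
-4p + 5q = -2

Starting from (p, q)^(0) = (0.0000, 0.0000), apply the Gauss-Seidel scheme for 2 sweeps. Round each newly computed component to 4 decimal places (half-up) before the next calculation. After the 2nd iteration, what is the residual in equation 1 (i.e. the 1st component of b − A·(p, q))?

Iteration 1:
  p = (0 - (-2)·0.0000) / (5) = 0.0000
  q = (-2 - (-4)·0.0000) / (5) = -0.4000
Iteration 2:
  p = (0 - (-2)·-0.4000) / (5) = -0.1600
  q = (-2 - (-4)·-0.1600) / (5) = -0.5280
Residual b − A·x = (-0.2560, 0.0000)

-0.2560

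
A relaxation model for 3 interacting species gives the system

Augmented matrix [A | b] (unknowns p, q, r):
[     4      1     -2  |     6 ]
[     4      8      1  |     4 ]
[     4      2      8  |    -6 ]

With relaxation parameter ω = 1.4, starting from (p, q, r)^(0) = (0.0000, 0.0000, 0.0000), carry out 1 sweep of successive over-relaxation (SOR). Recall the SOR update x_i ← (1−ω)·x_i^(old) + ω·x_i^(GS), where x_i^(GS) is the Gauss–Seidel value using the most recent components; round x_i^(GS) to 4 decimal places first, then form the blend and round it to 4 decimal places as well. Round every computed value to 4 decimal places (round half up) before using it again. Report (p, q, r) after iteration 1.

Iteration 1:
  p: GS value = (6 - (1)·0.0000 - (-2)·0.0000) / (4) = 1.5000;  p ← (1−ω)·0.0000 + ω·1.5000 = 2.1000
  q: GS value = (4 - (4)·2.1000 - (1)·0.0000) / (8) = -0.5500;  q ← (1−ω)·0.0000 + ω·-0.5500 = -0.7700
  r: GS value = (-6 - (4)·2.1000 - (2)·-0.7700) / (8) = -1.6075;  r ← (1−ω)·0.0000 + ω·-1.6075 = -2.2505

(2.1000, -0.7700, -2.2505)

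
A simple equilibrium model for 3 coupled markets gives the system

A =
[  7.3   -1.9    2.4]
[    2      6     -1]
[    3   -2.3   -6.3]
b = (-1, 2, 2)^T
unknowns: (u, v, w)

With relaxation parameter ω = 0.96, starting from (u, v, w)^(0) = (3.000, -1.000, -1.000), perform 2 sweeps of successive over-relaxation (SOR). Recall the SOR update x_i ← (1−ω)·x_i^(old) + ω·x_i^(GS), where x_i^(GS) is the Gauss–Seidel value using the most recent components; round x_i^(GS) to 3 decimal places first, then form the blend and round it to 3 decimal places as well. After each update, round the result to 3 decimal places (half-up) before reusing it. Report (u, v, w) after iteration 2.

Iteration 1:
  u: GS value = (-1 - (-1.9)·-1.000 - (2.4)·-1.000) / (7.3) = -0.068;  u ← (1−ω)·3.000 + ω·-0.068 = 0.055
  v: GS value = (2 - (2)·0.055 - (-1)·-1.000) / (6) = 0.148;  v ← (1−ω)·-1.000 + ω·0.148 = 0.102
  w: GS value = (2 - (3)·0.055 - (-2.3)·0.102) / (-6.3) = -0.329;  w ← (1−ω)·-1.000 + ω·-0.329 = -0.356
Iteration 2:
  u: GS value = (-1 - (-1.9)·0.102 - (2.4)·-0.356) / (7.3) = 0.007;  u ← (1−ω)·0.055 + ω·0.007 = 0.009
  v: GS value = (2 - (2)·0.009 - (-1)·-0.356) / (6) = 0.271;  v ← (1−ω)·0.102 + ω·0.271 = 0.264
  w: GS value = (2 - (3)·0.009 - (-2.3)·0.264) / (-6.3) = -0.410;  w ← (1−ω)·-0.356 + ω·-0.410 = -0.408

(0.009, 0.264, -0.408)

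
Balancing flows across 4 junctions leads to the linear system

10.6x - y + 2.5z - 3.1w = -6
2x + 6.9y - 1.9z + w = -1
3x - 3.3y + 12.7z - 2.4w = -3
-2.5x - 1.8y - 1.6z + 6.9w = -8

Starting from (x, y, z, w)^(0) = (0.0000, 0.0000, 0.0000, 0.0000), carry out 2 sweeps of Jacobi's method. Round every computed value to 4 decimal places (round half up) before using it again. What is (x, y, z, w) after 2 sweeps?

Iteration 1:
  x = (-6 - (-1)·0.0000 - (2.5)·0.0000 - (-3.1)·0.0000) / (10.6) = -0.5660
  y = (-1 - (2)·0.0000 - (-1.9)·0.0000 - (1)·0.0000) / (6.9) = -0.1449
  z = (-3 - (3)·0.0000 - (-3.3)·0.0000 - (-2.4)·0.0000) / (12.7) = -0.2362
  w = (-8 - (-2.5)·0.0000 - (-1.8)·0.0000 - (-1.6)·0.0000) / (6.9) = -1.1594
Iteration 2:
  x = (-6 - (-1)·-0.1449 - (2.5)·-0.2362 - (-3.1)·-1.1594) / (10.6) = -0.8631
  y = (-1 - (2)·-0.5660 - (-1.9)·-0.2362 - (1)·-1.1594) / (6.9) = 0.1221
  z = (-3 - (3)·-0.5660 - (-3.3)·-0.1449 - (-2.4)·-1.1594) / (12.7) = -0.3593
  w = (-8 - (-2.5)·-0.5660 - (-1.8)·-0.1449 - (-1.6)·-0.2362) / (6.9) = -1.4571

(-0.8631, 0.1221, -0.3593, -1.4571)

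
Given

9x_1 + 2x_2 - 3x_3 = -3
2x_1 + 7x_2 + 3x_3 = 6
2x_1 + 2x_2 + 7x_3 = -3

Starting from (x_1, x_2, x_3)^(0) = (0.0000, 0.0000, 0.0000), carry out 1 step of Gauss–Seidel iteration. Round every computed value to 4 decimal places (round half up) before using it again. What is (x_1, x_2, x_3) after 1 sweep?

Iteration 1:
  x_1 = (-3 - (2)·0.0000 - (-3)·0.0000) / (9) = -0.3333
  x_2 = (6 - (2)·-0.3333 - (3)·0.0000) / (7) = 0.9524
  x_3 = (-3 - (2)·-0.3333 - (2)·0.9524) / (7) = -0.6055

(-0.3333, 0.9524, -0.6055)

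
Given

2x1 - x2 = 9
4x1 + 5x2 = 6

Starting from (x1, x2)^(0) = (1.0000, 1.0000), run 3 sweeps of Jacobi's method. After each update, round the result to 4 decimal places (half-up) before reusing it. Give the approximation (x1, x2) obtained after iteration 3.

Iteration 1:
  x1 = (9 - (-1)·1.0000) / (2) = 5.0000
  x2 = (6 - (4)·1.0000) / (5) = 0.4000
Iteration 2:
  x1 = (9 - (-1)·0.4000) / (2) = 4.7000
  x2 = (6 - (4)·5.0000) / (5) = -2.8000
Iteration 3:
  x1 = (9 - (-1)·-2.8000) / (2) = 3.1000
  x2 = (6 - (4)·4.7000) / (5) = -2.5600

(3.1000, -2.5600)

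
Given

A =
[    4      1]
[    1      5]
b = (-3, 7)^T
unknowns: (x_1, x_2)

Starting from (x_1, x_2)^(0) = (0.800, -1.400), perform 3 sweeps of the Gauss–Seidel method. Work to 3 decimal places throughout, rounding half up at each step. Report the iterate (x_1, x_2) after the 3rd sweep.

(-1.156, 1.631)

Iteration 1:
  x_1 = (-3 - (1)·-1.400) / (4) = -0.400
  x_2 = (7 - (1)·-0.400) / (5) = 1.480
Iteration 2:
  x_1 = (-3 - (1)·1.480) / (4) = -1.120
  x_2 = (7 - (1)·-1.120) / (5) = 1.624
Iteration 3:
  x_1 = (-3 - (1)·1.624) / (4) = -1.156
  x_2 = (7 - (1)·-1.156) / (5) = 1.631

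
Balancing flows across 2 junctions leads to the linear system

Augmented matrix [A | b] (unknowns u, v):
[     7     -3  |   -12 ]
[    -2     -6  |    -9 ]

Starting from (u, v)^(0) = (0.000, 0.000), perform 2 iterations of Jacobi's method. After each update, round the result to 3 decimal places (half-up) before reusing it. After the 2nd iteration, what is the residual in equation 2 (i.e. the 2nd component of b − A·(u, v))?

Iteration 1:
  u = (-12 - (-3)·0.000) / (7) = -1.714
  v = (-9 - (-2)·0.000) / (-6) = 1.500
Iteration 2:
  u = (-12 - (-3)·1.500) / (7) = -1.071
  v = (-9 - (-2)·-1.714) / (-6) = 2.071
Residual b − A·x = (1.710, 1.284)

1.284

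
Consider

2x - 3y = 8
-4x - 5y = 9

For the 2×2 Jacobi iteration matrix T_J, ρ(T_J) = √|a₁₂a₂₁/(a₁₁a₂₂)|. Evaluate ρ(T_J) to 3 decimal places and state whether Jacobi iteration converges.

a₁₂a₂₁/(a₁₁a₂₂) = (-3)·(-4) / ((2)·(-5)) = -1.200000
ρ = √|-1.200000| = √1.200000 = 1.095
ρ > 1, so Jacobi diverges

1.095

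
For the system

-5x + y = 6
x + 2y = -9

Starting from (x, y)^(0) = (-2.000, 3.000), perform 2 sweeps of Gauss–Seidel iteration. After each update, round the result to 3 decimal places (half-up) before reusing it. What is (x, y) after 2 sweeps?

Iteration 1:
  x = (6 - (1)·3.000) / (-5) = -0.600
  y = (-9 - (1)·-0.600) / (2) = -4.200
Iteration 2:
  x = (6 - (1)·-4.200) / (-5) = -2.040
  y = (-9 - (1)·-2.040) / (2) = -3.480

(-2.040, -3.480)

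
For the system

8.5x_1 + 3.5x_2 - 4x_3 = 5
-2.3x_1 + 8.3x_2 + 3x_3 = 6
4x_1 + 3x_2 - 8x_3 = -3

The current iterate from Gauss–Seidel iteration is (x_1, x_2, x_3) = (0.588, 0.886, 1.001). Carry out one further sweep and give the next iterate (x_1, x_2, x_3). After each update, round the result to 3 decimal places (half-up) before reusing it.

One sweep:
  x_1 = (5 - (3.5)·0.886 - (-4)·1.001) / (8.5) = 0.694
  x_2 = (6 - (-2.3)·0.694 - (3)·1.001) / (8.3) = 0.553
  x_3 = (-3 - (4)·0.694 - (3)·0.553) / (-8) = 0.929

(0.694, 0.553, 0.929)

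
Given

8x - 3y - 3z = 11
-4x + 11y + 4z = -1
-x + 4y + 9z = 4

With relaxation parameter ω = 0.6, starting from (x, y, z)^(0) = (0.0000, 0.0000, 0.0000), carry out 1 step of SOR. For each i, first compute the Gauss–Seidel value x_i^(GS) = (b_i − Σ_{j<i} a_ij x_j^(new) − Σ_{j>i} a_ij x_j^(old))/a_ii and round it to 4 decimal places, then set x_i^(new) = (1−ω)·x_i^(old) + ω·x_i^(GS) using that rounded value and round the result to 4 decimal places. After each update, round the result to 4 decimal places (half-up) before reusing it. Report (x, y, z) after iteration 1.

Iteration 1:
  x: GS value = (11 - (-3)·0.0000 - (-3)·0.0000) / (8) = 1.3750;  x ← (1−ω)·0.0000 + ω·1.3750 = 0.8250
  y: GS value = (-1 - (-4)·0.8250 - (4)·0.0000) / (11) = 0.2091;  y ← (1−ω)·0.0000 + ω·0.2091 = 0.1255
  z: GS value = (4 - (-1)·0.8250 - (4)·0.1255) / (9) = 0.4803;  z ← (1−ω)·0.0000 + ω·0.4803 = 0.2882

(0.8250, 0.1255, 0.2882)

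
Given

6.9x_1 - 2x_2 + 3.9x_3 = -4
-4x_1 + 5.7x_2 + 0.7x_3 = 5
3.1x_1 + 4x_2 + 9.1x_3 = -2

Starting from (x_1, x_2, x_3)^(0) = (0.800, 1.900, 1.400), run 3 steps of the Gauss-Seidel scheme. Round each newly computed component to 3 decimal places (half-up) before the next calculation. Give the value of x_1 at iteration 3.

Iteration 1:
  x_1 = (-4 - (-2)·1.900 - (3.9)·1.400) / (6.9) = -0.820
  x_2 = (5 - (-4)·-0.820 - (0.7)·1.400) / (5.7) = 0.130
  x_3 = (-2 - (3.1)·-0.820 - (4)·0.130) / (9.1) = 0.002
Iteration 2:
  x_1 = (-4 - (-2)·0.130 - (3.9)·0.002) / (6.9) = -0.543
  x_2 = (5 - (-4)·-0.543 - (0.7)·0.002) / (5.7) = 0.496
  x_3 = (-2 - (3.1)·-0.543 - (4)·0.496) / (9.1) = -0.253
Iteration 3:
  x_1 = (-4 - (-2)·0.496 - (3.9)·-0.253) / (6.9) = -0.293
  x_2 = (5 - (-4)·-0.293 - (0.7)·-0.253) / (5.7) = 0.703
  x_3 = (-2 - (3.1)·-0.293 - (4)·0.703) / (9.1) = -0.429

-0.293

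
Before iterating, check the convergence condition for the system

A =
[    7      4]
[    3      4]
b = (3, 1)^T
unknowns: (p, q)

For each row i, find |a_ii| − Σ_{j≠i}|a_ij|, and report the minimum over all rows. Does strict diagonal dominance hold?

1

row 1: |7| − (4) = 3
row 2: |4| − (3) = 1
minimum over rows = 1 → strictly diagonally dominant (convergence guaranteed)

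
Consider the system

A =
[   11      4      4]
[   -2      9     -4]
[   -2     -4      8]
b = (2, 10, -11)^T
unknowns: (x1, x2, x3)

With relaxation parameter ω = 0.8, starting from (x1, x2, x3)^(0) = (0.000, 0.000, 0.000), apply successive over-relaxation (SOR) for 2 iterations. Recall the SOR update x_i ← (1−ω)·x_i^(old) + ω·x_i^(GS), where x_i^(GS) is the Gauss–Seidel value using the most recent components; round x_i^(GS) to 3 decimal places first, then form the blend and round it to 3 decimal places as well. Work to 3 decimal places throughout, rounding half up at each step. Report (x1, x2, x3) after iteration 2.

(0.113, 0.841, -0.882)

Iteration 1:
  x1: GS value = (2 - (4)·0.000 - (4)·0.000) / (11) = 0.182;  x1 ← (1−ω)·0.000 + ω·0.182 = 0.146
  x2: GS value = (10 - (-2)·0.146 - (-4)·0.000) / (9) = 1.144;  x2 ← (1−ω)·0.000 + ω·1.144 = 0.915
  x3: GS value = (-11 - (-2)·0.146 - (-4)·0.915) / (8) = -0.881;  x3 ← (1−ω)·0.000 + ω·-0.881 = -0.705
Iteration 2:
  x1: GS value = (2 - (4)·0.915 - (4)·-0.705) / (11) = 0.105;  x1 ← (1−ω)·0.146 + ω·0.105 = 0.113
  x2: GS value = (10 - (-2)·0.113 - (-4)·-0.705) / (9) = 0.823;  x2 ← (1−ω)·0.915 + ω·0.823 = 0.841
  x3: GS value = (-11 - (-2)·0.113 - (-4)·0.841) / (8) = -0.926;  x3 ← (1−ω)·-0.705 + ω·-0.926 = -0.882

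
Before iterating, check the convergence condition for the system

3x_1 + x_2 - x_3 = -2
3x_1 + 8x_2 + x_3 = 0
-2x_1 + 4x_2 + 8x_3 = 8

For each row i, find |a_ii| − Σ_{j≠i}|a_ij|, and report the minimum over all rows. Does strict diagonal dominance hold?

1

row 1: |3| − (1+1) = 1
row 2: |8| − (3+1) = 4
row 3: |8| − (2+4) = 2
minimum over rows = 1 → strictly diagonally dominant (convergence guaranteed)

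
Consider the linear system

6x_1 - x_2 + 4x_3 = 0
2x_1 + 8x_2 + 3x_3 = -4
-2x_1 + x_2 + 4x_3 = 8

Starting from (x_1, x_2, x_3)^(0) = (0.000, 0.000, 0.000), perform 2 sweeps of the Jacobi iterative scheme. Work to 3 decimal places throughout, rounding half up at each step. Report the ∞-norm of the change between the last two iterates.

Iteration 1:
  x_1 = (0 - (-1)·0.000 - (4)·0.000) / (6) = 0.000
  x_2 = (-4 - (2)·0.000 - (3)·0.000) / (8) = -0.500
  x_3 = (8 - (-2)·0.000 - (1)·0.000) / (4) = 2.000
Iteration 2:
  x_1 = (0 - (-1)·-0.500 - (4)·2.000) / (6) = -1.417
  x_2 = (-4 - (2)·0.000 - (3)·2.000) / (8) = -1.250
  x_3 = (8 - (-2)·0.000 - (1)·-0.500) / (4) = 2.125
Change: (-1.417, -0.750, 0.125) → max |·| = 1.417

1.417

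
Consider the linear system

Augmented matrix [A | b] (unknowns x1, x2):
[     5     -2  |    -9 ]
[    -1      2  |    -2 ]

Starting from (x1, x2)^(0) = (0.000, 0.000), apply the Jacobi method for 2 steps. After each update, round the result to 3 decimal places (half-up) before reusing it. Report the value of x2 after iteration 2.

-1.900

Iteration 1:
  x1 = (-9 - (-2)·0.000) / (5) = -1.800
  x2 = (-2 - (-1)·0.000) / (2) = -1.000
Iteration 2:
  x1 = (-9 - (-2)·-1.000) / (5) = -2.200
  x2 = (-2 - (-1)·-1.800) / (2) = -1.900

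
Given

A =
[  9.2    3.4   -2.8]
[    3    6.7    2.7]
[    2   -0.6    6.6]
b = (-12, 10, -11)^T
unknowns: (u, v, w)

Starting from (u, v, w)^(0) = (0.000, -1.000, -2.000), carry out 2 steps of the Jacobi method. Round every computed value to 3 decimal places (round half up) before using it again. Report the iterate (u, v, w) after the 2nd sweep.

(-2.689, 2.892, -0.990)

Iteration 1:
  u = (-12 - (3.4)·-1.000 - (-2.8)·-2.000) / (9.2) = -1.543
  v = (10 - (3)·0.000 - (2.7)·-2.000) / (6.7) = 2.299
  w = (-11 - (2)·0.000 - (-0.6)·-1.000) / (6.6) = -1.758
Iteration 2:
  u = (-12 - (3.4)·2.299 - (-2.8)·-1.758) / (9.2) = -2.689
  v = (10 - (3)·-1.543 - (2.7)·-1.758) / (6.7) = 2.892
  w = (-11 - (2)·-1.543 - (-0.6)·2.299) / (6.6) = -0.990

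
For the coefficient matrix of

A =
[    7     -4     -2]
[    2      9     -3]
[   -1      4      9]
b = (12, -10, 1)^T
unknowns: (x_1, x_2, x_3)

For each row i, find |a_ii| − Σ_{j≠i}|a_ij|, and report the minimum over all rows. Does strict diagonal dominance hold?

row 1: |7| − (4+2) = 1
row 2: |9| − (2+3) = 4
row 3: |9| − (1+4) = 4
minimum over rows = 1 → strictly diagonally dominant (convergence guaranteed)

1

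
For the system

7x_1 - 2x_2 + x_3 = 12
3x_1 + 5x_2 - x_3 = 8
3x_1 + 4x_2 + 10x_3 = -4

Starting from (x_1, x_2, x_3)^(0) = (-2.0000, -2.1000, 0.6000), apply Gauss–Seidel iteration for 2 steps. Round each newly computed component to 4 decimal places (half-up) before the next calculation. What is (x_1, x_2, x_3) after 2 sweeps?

Iteration 1:
  x_1 = (12 - (-2)·-2.1000 - (1)·0.6000) / (7) = 1.0286
  x_2 = (8 - (3)·1.0286 - (-1)·0.6000) / (5) = 1.1028
  x_3 = (-4 - (3)·1.0286 - (4)·1.1028) / (10) = -1.1497
Iteration 2:
  x_1 = (12 - (-2)·1.1028 - (1)·-1.1497) / (7) = 2.1936
  x_2 = (8 - (3)·2.1936 - (-1)·-1.1497) / (5) = 0.0539
  x_3 = (-4 - (3)·2.1936 - (4)·0.0539) / (10) = -1.0796

(2.1936, 0.0539, -1.0796)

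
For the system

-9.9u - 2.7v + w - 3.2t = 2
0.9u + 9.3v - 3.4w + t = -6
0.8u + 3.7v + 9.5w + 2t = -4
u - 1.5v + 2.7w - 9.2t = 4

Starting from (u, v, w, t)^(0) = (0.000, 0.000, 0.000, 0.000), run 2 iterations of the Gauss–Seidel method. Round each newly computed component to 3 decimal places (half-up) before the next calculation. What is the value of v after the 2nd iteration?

Iteration 1:
  u = (2 - (-2.7)·0.000 - (1)·0.000 - (-3.2)·0.000) / (-9.9) = -0.202
  v = (-6 - (0.9)·-0.202 - (-3.4)·0.000 - (1)·0.000) / (9.3) = -0.626
  w = (-4 - (0.8)·-0.202 - (3.7)·-0.626 - (2)·0.000) / (9.5) = -0.160
  t = (4 - (1)·-0.202 - (-1.5)·-0.626 - (2.7)·-0.160) / (-9.2) = -0.402
Iteration 2:
  u = (2 - (-2.7)·-0.626 - (1)·-0.160 - (-3.2)·-0.402) / (-9.9) = 0.082
  v = (-6 - (0.9)·0.082 - (-3.4)·-0.160 - (1)·-0.402) / (9.3) = -0.668
  w = (-4 - (0.8)·0.082 - (3.7)·-0.668 - (2)·-0.402) / (9.5) = -0.083
  t = (4 - (1)·0.082 - (-1.5)·-0.668 - (2.7)·-0.083) / (-9.2) = -0.341

-0.668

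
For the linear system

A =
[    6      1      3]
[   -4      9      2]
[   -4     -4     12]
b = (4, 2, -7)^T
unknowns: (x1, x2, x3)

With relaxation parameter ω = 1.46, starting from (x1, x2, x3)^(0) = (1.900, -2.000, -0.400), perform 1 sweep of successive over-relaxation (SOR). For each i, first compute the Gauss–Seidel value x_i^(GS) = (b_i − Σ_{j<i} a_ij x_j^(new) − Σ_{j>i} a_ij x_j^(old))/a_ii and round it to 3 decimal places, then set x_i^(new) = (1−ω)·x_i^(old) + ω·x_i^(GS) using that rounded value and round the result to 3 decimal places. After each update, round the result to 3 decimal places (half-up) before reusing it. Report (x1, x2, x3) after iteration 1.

Iteration 1:
  x1: GS value = (4 - (1)·-2.000 - (3)·-0.400) / (6) = 1.200;  x1 ← (1−ω)·1.900 + ω·1.200 = 0.878
  x2: GS value = (2 - (-4)·0.878 - (2)·-0.400) / (9) = 0.701;  x2 ← (1−ω)·-2.000 + ω·0.701 = 1.943
  x3: GS value = (-7 - (-4)·0.878 - (-4)·1.943) / (12) = 0.357;  x3 ← (1−ω)·-0.400 + ω·0.357 = 0.705

(0.878, 1.943, 0.705)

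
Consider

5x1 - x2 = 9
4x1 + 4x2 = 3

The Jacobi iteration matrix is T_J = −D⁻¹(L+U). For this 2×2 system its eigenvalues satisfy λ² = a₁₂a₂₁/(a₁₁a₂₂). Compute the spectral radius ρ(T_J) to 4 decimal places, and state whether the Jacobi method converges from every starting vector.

a₁₂a₂₁/(a₁₁a₂₂) = (-1)·(4) / ((5)·(4)) = -0.200000
ρ = √|-0.200000| = √0.200000 = 0.4472
ρ < 1, so Jacobi converges

0.4472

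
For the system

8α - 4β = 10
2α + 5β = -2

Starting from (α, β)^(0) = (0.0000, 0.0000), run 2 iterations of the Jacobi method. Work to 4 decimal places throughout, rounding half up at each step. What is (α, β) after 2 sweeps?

Iteration 1:
  α = (10 - (-4)·0.0000) / (8) = 1.2500
  β = (-2 - (2)·0.0000) / (5) = -0.4000
Iteration 2:
  α = (10 - (-4)·-0.4000) / (8) = 1.0500
  β = (-2 - (2)·1.2500) / (5) = -0.9000

(1.0500, -0.9000)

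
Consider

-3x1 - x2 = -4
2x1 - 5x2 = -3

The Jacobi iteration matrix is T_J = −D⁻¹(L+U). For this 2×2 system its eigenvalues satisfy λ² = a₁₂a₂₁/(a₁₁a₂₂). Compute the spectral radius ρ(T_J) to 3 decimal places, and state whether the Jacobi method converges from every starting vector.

0.365

a₁₂a₂₁/(a₁₁a₂₂) = (-1)·(2) / ((-3)·(-5)) = -0.133333
ρ = √|-0.133333| = √0.133333 = 0.365
ρ < 1, so Jacobi converges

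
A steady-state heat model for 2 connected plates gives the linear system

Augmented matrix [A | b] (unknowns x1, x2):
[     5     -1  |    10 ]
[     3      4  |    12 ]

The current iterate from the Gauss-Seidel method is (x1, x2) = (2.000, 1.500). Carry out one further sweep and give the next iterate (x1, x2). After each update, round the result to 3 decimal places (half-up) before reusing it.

(2.300, 1.275)

One sweep:
  x1 = (10 - (-1)·1.500) / (5) = 2.300
  x2 = (12 - (3)·2.300) / (4) = 1.275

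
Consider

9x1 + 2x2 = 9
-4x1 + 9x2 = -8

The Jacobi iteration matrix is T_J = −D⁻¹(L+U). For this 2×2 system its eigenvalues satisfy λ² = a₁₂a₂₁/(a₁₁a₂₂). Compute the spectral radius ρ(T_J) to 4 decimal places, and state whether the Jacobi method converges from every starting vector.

0.3143

a₁₂a₂₁/(a₁₁a₂₂) = (2)·(-4) / ((9)·(9)) = -0.098765
ρ = √|-0.098765| = √0.098765 = 0.3143
ρ < 1, so Jacobi converges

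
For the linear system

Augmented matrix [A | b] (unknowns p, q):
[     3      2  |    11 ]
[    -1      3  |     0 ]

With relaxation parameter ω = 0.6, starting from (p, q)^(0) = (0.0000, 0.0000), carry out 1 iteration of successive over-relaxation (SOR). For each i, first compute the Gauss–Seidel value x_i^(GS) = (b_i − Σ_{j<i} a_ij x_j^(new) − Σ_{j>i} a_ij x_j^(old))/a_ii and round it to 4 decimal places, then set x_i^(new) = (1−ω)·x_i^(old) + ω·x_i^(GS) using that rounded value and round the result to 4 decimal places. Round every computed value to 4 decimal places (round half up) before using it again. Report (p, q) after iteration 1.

(2.2000, 0.4400)

Iteration 1:
  p: GS value = (11 - (2)·0.0000) / (3) = 3.6667;  p ← (1−ω)·0.0000 + ω·3.6667 = 2.2000
  q: GS value = (0 - (-1)·2.2000) / (3) = 0.7333;  q ← (1−ω)·0.0000 + ω·0.7333 = 0.4400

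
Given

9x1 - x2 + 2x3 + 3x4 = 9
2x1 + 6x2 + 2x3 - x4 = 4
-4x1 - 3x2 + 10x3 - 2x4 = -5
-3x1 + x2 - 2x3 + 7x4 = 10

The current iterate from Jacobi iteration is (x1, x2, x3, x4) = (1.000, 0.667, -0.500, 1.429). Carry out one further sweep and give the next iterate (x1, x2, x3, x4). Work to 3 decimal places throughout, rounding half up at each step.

(0.709, 0.738, 0.386, 1.619)

One sweep:
  x1 = (9 - (-1)·0.667 - (2)·-0.500 - (3)·1.429) / (9) = 0.709
  x2 = (4 - (2)·1.000 - (2)·-0.500 - (-1)·1.429) / (6) = 0.738
  x3 = (-5 - (-4)·1.000 - (-3)·0.667 - (-2)·1.429) / (10) = 0.386
  x4 = (10 - (-3)·1.000 - (1)·0.667 - (-2)·-0.500) / (7) = 1.619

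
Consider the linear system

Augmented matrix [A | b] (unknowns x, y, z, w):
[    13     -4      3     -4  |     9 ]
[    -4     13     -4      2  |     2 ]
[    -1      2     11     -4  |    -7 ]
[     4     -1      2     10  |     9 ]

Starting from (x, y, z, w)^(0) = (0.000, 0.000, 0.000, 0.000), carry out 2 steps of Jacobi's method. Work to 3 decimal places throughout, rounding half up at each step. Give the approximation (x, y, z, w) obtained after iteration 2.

Iteration 1:
  x = (9 - (-4)·0.000 - (3)·0.000 - (-4)·0.000) / (13) = 0.692
  y = (2 - (-4)·0.000 - (-4)·0.000 - (2)·0.000) / (13) = 0.154
  z = (-7 - (-1)·0.000 - (2)·0.000 - (-4)·0.000) / (11) = -0.636
  w = (9 - (4)·0.000 - (-1)·0.000 - (2)·0.000) / (10) = 0.900
Iteration 2:
  x = (9 - (-4)·0.154 - (3)·-0.636 - (-4)·0.900) / (13) = 1.163
  y = (2 - (-4)·0.692 - (-4)·-0.636 - (2)·0.900) / (13) = 0.033
  z = (-7 - (-1)·0.692 - (2)·0.154 - (-4)·0.900) / (11) = -0.274
  w = (9 - (4)·0.692 - (-1)·0.154 - (2)·-0.636) / (10) = 0.766

(1.163, 0.033, -0.274, 0.766)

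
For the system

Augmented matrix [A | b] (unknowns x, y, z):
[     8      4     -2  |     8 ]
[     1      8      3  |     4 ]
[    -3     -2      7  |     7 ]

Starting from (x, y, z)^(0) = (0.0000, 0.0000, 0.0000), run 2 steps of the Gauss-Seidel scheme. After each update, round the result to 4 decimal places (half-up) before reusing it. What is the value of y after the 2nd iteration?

-0.2254

Iteration 1:
  x = (8 - (4)·0.0000 - (-2)·0.0000) / (8) = 1.0000
  y = (4 - (1)·1.0000 - (3)·0.0000) / (8) = 0.3750
  z = (7 - (-3)·1.0000 - (-2)·0.3750) / (7) = 1.5357
Iteration 2:
  x = (8 - (4)·0.3750 - (-2)·1.5357) / (8) = 1.1964
  y = (4 - (1)·1.1964 - (3)·1.5357) / (8) = -0.2254
  z = (7 - (-3)·1.1964 - (-2)·-0.2254) / (7) = 1.4483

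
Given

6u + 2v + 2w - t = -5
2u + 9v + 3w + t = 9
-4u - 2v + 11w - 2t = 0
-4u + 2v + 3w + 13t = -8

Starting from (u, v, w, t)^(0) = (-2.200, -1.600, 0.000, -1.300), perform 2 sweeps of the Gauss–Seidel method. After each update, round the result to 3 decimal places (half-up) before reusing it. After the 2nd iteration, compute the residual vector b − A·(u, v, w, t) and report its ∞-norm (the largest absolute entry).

0.821

Iteration 1:
  u = (-5 - (2)·-1.600 - (2)·0.000 - (-1)·-1.300) / (6) = -0.517
  v = (9 - (2)·-0.517 - (3)·0.000 - (1)·-1.300) / (9) = 1.259
  w = (0 - (-4)·-0.517 - (-2)·1.259 - (-2)·-1.300) / (11) = -0.195
  t = (-8 - (-4)·-0.517 - (2)·1.259 - (3)·-0.195) / (13) = -0.923
Iteration 2:
  u = (-5 - (2)·1.259 - (2)·-0.195 - (-1)·-0.923) / (6) = -1.342
  v = (9 - (2)·-1.342 - (3)·-0.195 - (1)·-0.923) / (9) = 1.466
  w = (0 - (-4)·-1.342 - (-2)·1.466 - (-2)·-0.923) / (11) = -0.389
  t = (-8 - (-4)·-1.342 - (2)·1.466 - (3)·-0.389) / (13) = -1.164
Residual b − A·x = (-0.266, 0.821, -0.485, -0.001); ∞-norm = 0.821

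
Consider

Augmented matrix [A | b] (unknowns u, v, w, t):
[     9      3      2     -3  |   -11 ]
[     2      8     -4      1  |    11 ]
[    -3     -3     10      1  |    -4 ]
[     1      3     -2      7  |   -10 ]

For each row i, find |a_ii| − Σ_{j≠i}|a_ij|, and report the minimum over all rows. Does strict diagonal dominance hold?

row 1: |9| − (3+2+3) = 1
row 2: |8| − (2+4+1) = 1
row 3: |10| − (3+3+1) = 3
row 4: |7| − (1+3+2) = 1
minimum over rows = 1 → strictly diagonally dominant (convergence guaranteed)

1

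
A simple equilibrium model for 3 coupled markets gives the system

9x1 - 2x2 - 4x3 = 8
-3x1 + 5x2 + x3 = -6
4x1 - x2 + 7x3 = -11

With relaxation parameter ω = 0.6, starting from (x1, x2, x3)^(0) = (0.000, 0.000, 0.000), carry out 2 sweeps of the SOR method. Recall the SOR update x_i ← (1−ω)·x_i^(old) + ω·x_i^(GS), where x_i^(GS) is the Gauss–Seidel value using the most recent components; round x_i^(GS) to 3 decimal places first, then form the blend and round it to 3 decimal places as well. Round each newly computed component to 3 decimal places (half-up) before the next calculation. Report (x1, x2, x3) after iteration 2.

Iteration 1:
  x1: GS value = (8 - (-2)·0.000 - (-4)·0.000) / (9) = 0.889;  x1 ← (1−ω)·0.000 + ω·0.889 = 0.533
  x2: GS value = (-6 - (-3)·0.533 - (1)·0.000) / (5) = -0.880;  x2 ← (1−ω)·0.000 + ω·-0.880 = -0.528
  x3: GS value = (-11 - (4)·0.533 - (-1)·-0.528) / (7) = -1.951;  x3 ← (1−ω)·0.000 + ω·-1.951 = -1.171
Iteration 2:
  x1: GS value = (8 - (-2)·-0.528 - (-4)·-1.171) / (9) = 0.251;  x1 ← (1−ω)·0.533 + ω·0.251 = 0.364
  x2: GS value = (-6 - (-3)·0.364 - (1)·-1.171) / (5) = -0.747;  x2 ← (1−ω)·-0.528 + ω·-0.747 = -0.659
  x3: GS value = (-11 - (4)·0.364 - (-1)·-0.659) / (7) = -1.874;  x3 ← (1−ω)·-1.171 + ω·-1.874 = -1.593

(0.364, -0.659, -1.593)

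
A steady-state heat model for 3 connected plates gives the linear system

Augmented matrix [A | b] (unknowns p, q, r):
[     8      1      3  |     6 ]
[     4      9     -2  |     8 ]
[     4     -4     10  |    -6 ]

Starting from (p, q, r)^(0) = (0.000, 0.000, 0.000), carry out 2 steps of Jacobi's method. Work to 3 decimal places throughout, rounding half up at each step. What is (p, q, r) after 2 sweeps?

(0.864, 0.422, -0.544)

Iteration 1:
  p = (6 - (1)·0.000 - (3)·0.000) / (8) = 0.750
  q = (8 - (4)·0.000 - (-2)·0.000) / (9) = 0.889
  r = (-6 - (4)·0.000 - (-4)·0.000) / (10) = -0.600
Iteration 2:
  p = (6 - (1)·0.889 - (3)·-0.600) / (8) = 0.864
  q = (8 - (4)·0.750 - (-2)·-0.600) / (9) = 0.422
  r = (-6 - (4)·0.750 - (-4)·0.889) / (10) = -0.544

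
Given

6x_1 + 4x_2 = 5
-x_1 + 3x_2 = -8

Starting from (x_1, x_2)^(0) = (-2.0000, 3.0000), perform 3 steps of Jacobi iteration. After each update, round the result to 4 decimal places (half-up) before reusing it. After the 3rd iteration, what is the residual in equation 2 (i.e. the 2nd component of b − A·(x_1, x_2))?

-0.1850

Iteration 1:
  x_1 = (5 - (4)·3.0000) / (6) = -1.1667
  x_2 = (-8 - (-1)·-2.0000) / (3) = -3.3333
Iteration 2:
  x_1 = (5 - (4)·-3.3333) / (6) = 3.0555
  x_2 = (-8 - (-1)·-1.1667) / (3) = -3.0556
Iteration 3:
  x_1 = (5 - (4)·-3.0556) / (6) = 2.8704
  x_2 = (-8 - (-1)·3.0555) / (3) = -1.6482
Residual b − A·x = (-5.6296, -0.1850)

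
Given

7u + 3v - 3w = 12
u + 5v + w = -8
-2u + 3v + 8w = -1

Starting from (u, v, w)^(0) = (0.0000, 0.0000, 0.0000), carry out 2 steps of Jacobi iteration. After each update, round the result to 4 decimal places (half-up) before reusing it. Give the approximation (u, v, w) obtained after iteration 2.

(2.3464, -1.9179, 0.9036)

Iteration 1:
  u = (12 - (3)·0.0000 - (-3)·0.0000) / (7) = 1.7143
  v = (-8 - (1)·0.0000 - (1)·0.0000) / (5) = -1.6000
  w = (-1 - (-2)·0.0000 - (3)·0.0000) / (8) = -0.1250
Iteration 2:
  u = (12 - (3)·-1.6000 - (-3)·-0.1250) / (7) = 2.3464
  v = (-8 - (1)·1.7143 - (1)·-0.1250) / (5) = -1.9179
  w = (-1 - (-2)·1.7143 - (3)·-1.6000) / (8) = 0.9036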